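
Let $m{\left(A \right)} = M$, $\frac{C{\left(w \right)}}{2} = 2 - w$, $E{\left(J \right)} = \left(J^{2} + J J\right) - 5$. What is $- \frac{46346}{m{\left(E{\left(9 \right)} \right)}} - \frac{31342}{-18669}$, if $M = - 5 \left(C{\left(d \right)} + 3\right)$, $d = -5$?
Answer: $\frac{867897544}{1586865} \approx 546.93$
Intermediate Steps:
$E{\left(J \right)} = -5 + 2 J^{2}$ ($E{\left(J \right)} = \left(J^{2} + J^{2}\right) - 5 = 2 J^{2} - 5 = -5 + 2 J^{2}$)
$C{\left(w \right)} = 4 - 2 w$ ($C{\left(w \right)} = 2 \left(2 - w\right) = 4 - 2 w$)
$M = -85$ ($M = - 5 \left(\left(4 - -10\right) + 3\right) = - 5 \left(\left(4 + 10\right) + 3\right) = - 5 \left(14 + 3\right) = \left(-5\right) 17 = -85$)
$m{\left(A \right)} = -85$
$- \frac{46346}{m{\left(E{\left(9 \right)} \right)}} - \frac{31342}{-18669} = - \frac{46346}{-85} - \frac{31342}{-18669} = \left(-46346\right) \left(- \frac{1}{85}\right) - - \frac{31342}{18669} = \frac{46346}{85} + \frac{31342}{18669} = \frac{867897544}{1586865}$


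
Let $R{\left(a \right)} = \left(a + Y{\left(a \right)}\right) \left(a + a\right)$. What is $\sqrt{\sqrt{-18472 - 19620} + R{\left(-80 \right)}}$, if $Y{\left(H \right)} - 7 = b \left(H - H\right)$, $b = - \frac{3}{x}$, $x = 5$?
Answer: $\sqrt{11680 + 2 i \sqrt{9523}} \approx 108.08 + 0.9029 i$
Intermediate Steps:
$b = - \frac{3}{5} \approx -0.6$
$Y{\left(H \right)} = 7$ ($Y{\left(H \right)} = 7 - \frac{3 \left(H - H\right)}{5} = 7 - 0 = 7 + 0 = 7$)
$R{\left(a \right)} = 2 a \left(7 + a\right)$ ($R{\left(a \right)} = \left(a + 7\right) \left(a + a\right) = \left(7 + a\right) 2 a = 2 a \left(7 + a\right)$)
$\sqrt{\sqrt{-18472 - 19620} + R{\left(-80 \right)}} = \sqrt{\sqrt{-18472 - 19620} + 2 \left(-80\right) \left(7 - 80\right)} = \sqrt{\sqrt{-38092} + 2 \left(-80\right) \left(-73\right)} = \sqrt{2 i \sqrt{9523} + 11680} = \sqrt{11680 + 2 i \sqrt{9523}}$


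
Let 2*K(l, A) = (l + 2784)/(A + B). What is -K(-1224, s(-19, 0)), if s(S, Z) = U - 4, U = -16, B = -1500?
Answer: 39/76 ≈ 0.51316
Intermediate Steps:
s(S, Z) = -20 (s(S, Z) = -16 - 4 = -20)
K(l, A) = (2784 + l)/(2*(-1500 + A)) (K(l, A) = ((l + 2784)/(A - 1500))/2 = ((2784 + l)/(-1500 + A))/2 = (2784 + l)/(2*(-1500 + A)))
-K(-1224, s(-19, 0)) = -(2784 - 1224)/(2*(-1500 - 20)) = -1560/(2*(-1520)) = -(-1)*1560/(2*1520) = -1*(-39/76) = 39/76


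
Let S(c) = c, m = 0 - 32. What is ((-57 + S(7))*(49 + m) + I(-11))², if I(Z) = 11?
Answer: 703921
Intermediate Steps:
m = -32
((-57 + S(7))*(49 + m) + I(-11))² = ((-57 + 7)*(49 - 32) + 11)² = (-50*17 + 11)² = (-850 + 11)² = (-839)² = 703921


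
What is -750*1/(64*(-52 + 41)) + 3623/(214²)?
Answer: 4612199/4030048 ≈ 1.1445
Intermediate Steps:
-750*1/(64*(-52 + 41)) + 3623/(214²) = -750/(64*(-11)) + 3623/45796 = -750/(-704) + 3623*(1/45796) = -750*(-1/704) + 3623/45796 = 375/352 + 3623/45796 = 4612199/4030048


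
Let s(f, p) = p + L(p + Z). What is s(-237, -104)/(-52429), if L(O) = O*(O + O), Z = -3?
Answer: -22794/52429 ≈ -0.43476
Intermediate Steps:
L(O) = 2*O² (L(O) = O*(2*O) = 2*O²)
s(f, p) = p + 2*(-3 + p)² (s(f, p) = p + 2*(p - 3)² = p + 2*(-3 + p)²)
s(-237, -104)/(-52429) = (-104 + 2*(-3 - 104)²)/(-52429) = (-104 + 2*(-107)²)*(-1/52429) = (-104 + 2*11449)*(-1/52429) = (-104 + 22898)*(-1/52429) = 22794*(-1/52429) = -22794/52429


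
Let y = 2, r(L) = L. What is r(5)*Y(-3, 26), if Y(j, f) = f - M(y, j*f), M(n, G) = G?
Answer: 520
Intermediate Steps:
Y(j, f) = f - f*j (Y(j, f) = f - j*f = f - f*j)
r(5)*Y(-3, 26) = 5*(26*(1 - 1*(-3))) = 5*(26*(1 + 3)) = 5*(26*4) = 5*104 = 520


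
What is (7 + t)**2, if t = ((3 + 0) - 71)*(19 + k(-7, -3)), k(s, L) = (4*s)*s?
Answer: 213539769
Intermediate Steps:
k(s, L) = 4*s**2
t = -14620 (t = ((3 + 0) - 71)*(19 + 4*(-7)**2) = (3 - 71)*(19 + 4*49) = -68*(19 + 196) = -68*215 = -14620)
(7 + t)**2 = (7 - 14620)**2 = (-14613)**2 = 213539769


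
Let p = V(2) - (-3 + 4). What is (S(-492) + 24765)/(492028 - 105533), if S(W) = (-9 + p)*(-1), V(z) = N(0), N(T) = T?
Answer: 4955/77299 ≈ 0.064102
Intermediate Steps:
V(z) = 0
p = -1 (p = 0 - (-3 + 4) = 0 - 1*1 = 0 - 1 = -1)
S(W) = 10 (S(W) = (-9 - 1)*(-1) = -10*(-1) = 10)
(S(-492) + 24765)/(492028 - 105533) = (10 + 24765)/(492028 - 105533) = 24775/386495 = 24775*(1/386495) = 4955/77299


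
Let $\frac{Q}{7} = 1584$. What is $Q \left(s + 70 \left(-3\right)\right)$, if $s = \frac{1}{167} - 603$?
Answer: $- \frac{1505417760}{167} \approx -9.0145 \cdot 10^{6}$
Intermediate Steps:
$Q = 11088$ ($Q = 7 \cdot 1584 = 11088$)
$s = - \frac{100700}{167}$ ($s = \frac{1}{167} - 603 = - \frac{100700}{167} \approx -602.99$)
$Q \left(s + 70 \left(-3\right)\right) = 11088 \left(- \frac{100700}{167} + 70 \left(-3\right)\right) = 11088 \left(- \frac{100700}{167} - 210\right) = 11088 \left(- \frac{135770}{167}\right) = - \frac{1505417760}{167}$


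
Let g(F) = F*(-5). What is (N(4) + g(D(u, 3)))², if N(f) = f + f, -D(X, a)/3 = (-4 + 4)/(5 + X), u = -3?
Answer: 64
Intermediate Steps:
D(X, a) = 0 (D(X, a) = -3*(-4 + 4)/(5 + X) = -0/(5 + X) = -3*0 = 0)
g(F) = -5*F
N(f) = 2*f
(N(4) + g(D(u, 3)))² = (2*4 - 5*0)² = (8 + 0)² = 8² = 64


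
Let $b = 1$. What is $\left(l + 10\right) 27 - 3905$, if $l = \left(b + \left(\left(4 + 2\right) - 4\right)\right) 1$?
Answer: $-3554$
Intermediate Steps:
$l = 3$ ($l = \left(1 + \left(\left(4 + 2\right) - 4\right)\right) 1 = \left(1 + \left(6 - 4\right)\right) 1 = \left(1 + 2\right) 1 = 3 \cdot 1 = 3$)
$\left(l + 10\right) 27 - 3905 = \left(3 + 10\right) 27 - 3905 = 13 \cdot 27 - 3905 = 351 - 3905 = -3554$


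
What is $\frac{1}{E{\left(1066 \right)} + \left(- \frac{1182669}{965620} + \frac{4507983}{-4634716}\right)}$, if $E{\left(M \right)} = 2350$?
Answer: $\frac{559421807990}{1313411957091317} \approx 0.00042593$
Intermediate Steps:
$\frac{1}{E{\left(1066 \right)} + \left(- \frac{1182669}{965620} + \frac{4507983}{-4634716}\right)} = \frac{1}{2350 + \left(- \frac{1182669}{965620} + \frac{4507983}{-4634716}\right)} = \frac{1}{2350 + \left(\left(-1182669\right) \frac{1}{965620} + 4507983 \left(- \frac{1}{4634716}\right)\right)} = \frac{1}{2350 - \frac{1229291685183}{559421807990}} = \frac{1}{\frac{1313411957091317}{559421807990}} = \frac{559421807990}{1313411957091317}$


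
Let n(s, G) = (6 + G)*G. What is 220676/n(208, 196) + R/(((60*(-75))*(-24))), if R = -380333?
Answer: 1096857983/534492000 ≈ 2.0522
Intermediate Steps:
n(s, G) = G*(6 + G)
220676/n(208, 196) + R/(((60*(-75))*(-24))) = 220676/((196*(6 + 196))) - 380333/((60*(-75))*(-24)) = 220676/((196*202)) - 380333/((-4500*(-24))) = 220676/39592 - 380333/108000 = 220676*(1/39592) - 380333*1/108000 = 55169/9898 - 380333/108000 = 1096857983/534492000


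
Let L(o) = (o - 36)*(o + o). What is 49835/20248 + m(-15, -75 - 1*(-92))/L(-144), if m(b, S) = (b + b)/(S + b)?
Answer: 21526189/8747136 ≈ 2.4609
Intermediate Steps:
L(o) = 2*o*(-36 + o) (L(o) = (-36 + o)*(2*o) = 2*o*(-36 + o))
m(b, S) = 2*b/(S + b) (m(b, S) = (2*b)/(S + b) = 2*b/(S + b))
49835/20248 + m(-15, -75 - 1*(-92))/L(-144) = 49835/20248 + (2*(-15)/((-75 - 1*(-92)) - 15))/((2*(-144)*(-36 - 144))) = 49835*(1/20248) + (2*(-15)/((-75 + 92) - 15))/((2*(-144)*(-180))) = 49835/20248 + (2*(-15)/(17 - 15))/51840 = 49835/20248 + (2*(-15)/2)*(1/51840) = 49835/20248 + (2*(-15)*(½))*(1/51840) = 49835/20248 - 15*1/51840 = 49835/20248 - 1/3456 = 21526189/8747136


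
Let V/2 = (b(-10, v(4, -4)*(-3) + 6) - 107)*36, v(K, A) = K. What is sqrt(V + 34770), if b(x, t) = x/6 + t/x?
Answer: 63*sqrt(170)/5 ≈ 164.28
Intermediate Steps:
b(x, t) = x/6 + t/x (b(x, t) = x*(1/6) + t/x = x/6 + t/x)
V = -38904/5 (V = 2*((((1/6)*(-10) + (4*(-3) + 6)/(-10)) - 107)*36) = 2*(((-5/3 + (-12 + 6)*(-1/10)) - 107)*36) = 2*(((-5/3 - 6*(-1/10)) - 107)*36) = 2*(((-5/3 + 3/5) - 107)*36) = 2*((-16/15 - 107)*36) = 2*(-1621/15*36) = 2*(-19452/5) = -38904/5 ≈ -7780.8)
sqrt(V + 34770) = sqrt(-38904/5 + 34770) = sqrt(134946/5) = 63*sqrt(170)/5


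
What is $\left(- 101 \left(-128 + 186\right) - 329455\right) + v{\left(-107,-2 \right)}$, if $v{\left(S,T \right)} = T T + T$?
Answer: $-335311$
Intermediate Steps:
$v{\left(S,T \right)} = T + T^{2}$ ($v{\left(S,T \right)} = T^{2} + T = T + T^{2}$)
$\left(- 101 \left(-128 + 186\right) - 329455\right) + v{\left(-107,-2 \right)} = \left(- 101 \left(-128 + 186\right) - 329455\right) - 2 \left(1 - 2\right) = \left(\left(-101\right) 58 - 329455\right) - -2 = \left(-5858 - 329455\right) + 2 = -335313 + 2 = -335311$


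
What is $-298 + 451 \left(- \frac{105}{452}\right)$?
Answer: $- \frac{182051}{452} \approx -402.77$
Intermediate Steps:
$-298 + 451 \left(- \frac{105}{452}\right) = -298 - \frac{47355}{452} = - \frac{182051}{452}$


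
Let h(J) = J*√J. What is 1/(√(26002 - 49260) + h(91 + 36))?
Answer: 1/(127*√127 + I*√23258) ≈ 0.00069086 - 7.3616e-5*I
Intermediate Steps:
h(J) = J^(3/2)
1/(√(26002 - 49260) + h(91 + 36)) = 1/(√(26002 - 49260) + (91 + 36)^(3/2)) = 1/(√(-23258) + 127^(3/2)) = 1/(I*√23258 + 127*√127) = 1/(127*√127 + I*√23258)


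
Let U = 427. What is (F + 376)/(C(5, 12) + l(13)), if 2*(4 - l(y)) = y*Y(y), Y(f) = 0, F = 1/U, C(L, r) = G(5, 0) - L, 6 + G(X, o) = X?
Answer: -160553/854 ≈ -188.00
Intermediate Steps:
G(X, o) = -6 + X
C(L, r) = -1 - L (C(L, r) = (-6 + 5) - L = -1 - L)
F = 1/427 ≈ 0.0023419
l(y) = 4 (l(y) = 4 - y*0/2 = 4 - ½*0 = 4 + 0 = 4)
(F + 376)/(C(5, 12) + l(13)) = (1/427 + 376)/((-1 - 1*5) + 4) = 160553/(427*((-1 - 5) + 4)) = 160553/(427*(-6 + 4)) = (160553/427)/(-2) = (160553/427)*(-½) = -160553/854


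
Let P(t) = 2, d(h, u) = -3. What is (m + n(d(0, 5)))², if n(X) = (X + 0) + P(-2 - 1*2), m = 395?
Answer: 155236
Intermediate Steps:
n(X) = 2 + X (n(X) = (X + 0) + 2 = X + 2 = 2 + X)
(m + n(d(0, 5)))² = (395 + (2 - 3))² = (395 - 1)² = 394² = 155236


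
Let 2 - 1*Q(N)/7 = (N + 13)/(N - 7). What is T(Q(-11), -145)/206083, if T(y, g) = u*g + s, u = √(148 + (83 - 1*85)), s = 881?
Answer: 881/206083 - 145*√146/206083 ≈ -0.0042267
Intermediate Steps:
u = √146 (u = √(148 + (83 - 85)) = √(148 - 2) = √146 ≈ 12.083)
Q(N) = 14 - 7*(13 + N)/(-7 + N) (Q(N) = 14 - 7*(N + 13)/(N - 7) = 14 - 7*(13 + N)/(-7 + N))
T(y, g) = 881 + g*√146 (T(y, g) = √146*g + 881 = g*√146 + 881 = 881 + g*√146)
T(Q(-11), -145)/206083 = (881 - 145*√146)/206083 = (881 - 145*√146)*(1/206083) = 881/206083 - 145*√146/206083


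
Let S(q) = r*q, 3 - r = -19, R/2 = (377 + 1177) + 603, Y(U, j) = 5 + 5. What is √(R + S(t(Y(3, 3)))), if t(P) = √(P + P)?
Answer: √(4314 + 44*√5) ≈ 66.426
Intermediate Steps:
Y(U, j) = 10
R = 4314 (R = 2*((377 + 1177) + 603) = 2*(1554 + 603) = 2*2157 = 4314)
r = 22 (r = 3 - 1*(-19) = 3 + 19 = 22)
t(P) = √2*√P (t(P) = √(2*P) = √2*√P)
S(q) = 22*q
√(R + S(t(Y(3, 3)))) = √(4314 + 22*(√2*√10)) = √(4314 + 22*(2*√5)) = √(4314 + 44*√5)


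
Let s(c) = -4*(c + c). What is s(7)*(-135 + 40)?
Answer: 5320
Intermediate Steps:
s(c) = -8*c
s(7)*(-135 + 40) = (-8*7)*(-135 + 40) = -56*(-95) = 5320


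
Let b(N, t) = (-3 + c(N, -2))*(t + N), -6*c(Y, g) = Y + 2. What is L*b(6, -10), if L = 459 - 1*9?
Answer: 7800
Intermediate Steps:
c(Y, g) = -⅓ - Y/6 (c(Y, g) = -(Y + 2)/6 = -(2 + Y)/6 = -⅓ - Y/6)
b(N, t) = (-10/3 - N/6)*(N + t) (b(N, t) = (-3 + (-⅓ - N/6))*(t + N) = (-10/3 - N/6)*(N + t))
L = 450 (L = 459 - 9 = 450)
L*b(6, -10) = 450*(-10/3*6 - 10/3*(-10) - ⅙*6² - ⅙*6*(-10)) = 450*(-20 + 100/3 - ⅙*36 + 10) = 450*(-20 + 100/3 - 6 + 10) = 450*(52/3) = 7800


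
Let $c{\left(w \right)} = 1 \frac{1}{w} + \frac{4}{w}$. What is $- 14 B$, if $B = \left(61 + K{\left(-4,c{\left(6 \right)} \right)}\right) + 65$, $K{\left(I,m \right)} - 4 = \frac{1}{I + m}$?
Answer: $- \frac{34496}{19} \approx -1815.6$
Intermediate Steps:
$c{\left(w \right)} = \frac{5}{w}$ ($c{\left(w \right)} = \frac{1}{w} + \frac{4}{w} = \frac{5}{w}$)
$K{\left(I,m \right)} = 4 + \frac{1}{I + m}$
$B = \frac{2464}{19}$ ($B = \left(61 + \frac{1 + 4 \left(-4\right) + 4 \cdot \frac{5}{6}}{-4 + \frac{5}{6}}\right) + 65 = \left(61 + \frac{1 - 16 + 4 \cdot 5 \cdot \frac{1}{6}}{-4 + 5 \cdot \frac{1}{6}}\right) + 65 = \left(61 + \frac{1 - 16 + 4 \cdot \frac{5}{6}}{-4 + \frac{5}{6}}\right) + 65 = \left(61 + \frac{1 - 16 + \frac{10}{3}}{- \frac{19}{6}}\right) + 65 = \left(61 - - \frac{70}{19}\right) + 65 = \left(61 + \frac{70}{19}\right) + 65 = \frac{1229}{19} + 65 = \frac{2464}{19} \approx 129.68$)
$- 14 B = \left(-14\right) \frac{2464}{19} = - \frac{34496}{19}$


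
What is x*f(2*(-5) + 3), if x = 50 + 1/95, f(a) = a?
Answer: -33257/95 ≈ -350.07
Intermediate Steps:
x = 4751/95 (x = 50 + 1/95 = 4751/95 ≈ 50.010)
x*f(2*(-5) + 3) = 4751*(2*(-5) + 3)/95 = 4751*(-10 + 3)/95 = (4751/95)*(-7) = -33257/95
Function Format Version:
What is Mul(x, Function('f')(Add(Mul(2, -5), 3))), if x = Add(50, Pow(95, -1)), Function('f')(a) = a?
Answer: Rational(-33257, 95) ≈ -350.07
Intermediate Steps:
x = Rational(4751, 95) (x = Add(50, Rational(1, 95)) = Rational(4751, 95) ≈ 50.010)
Mul(x, Function('f')(Add(Mul(2, -5), 3))) = Mul(Rational(4751, 95), Add(Mul(2, -5), 3)) = Mul(Rational(4751, 95), Add(-10, 3)) = Mul(Rational(4751, 95), -7) = Rational(-33257, 95)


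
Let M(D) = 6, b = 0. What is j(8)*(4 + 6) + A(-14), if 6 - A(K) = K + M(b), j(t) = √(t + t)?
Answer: 54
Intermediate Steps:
j(t) = √2*√t (j(t) = √(2*t) = √2*√t)
A(K) = -K (A(K) = 6 - (K + 6) = 6 - (6 + K) = 6 + (-6 - K) = -K)
j(8)*(4 + 6) + A(-14) = (√2*√8)*(4 + 6) - 1*(-14) = (√2*(2*√2))*10 + 14 = 4*10 + 14 = 40 + 14 = 54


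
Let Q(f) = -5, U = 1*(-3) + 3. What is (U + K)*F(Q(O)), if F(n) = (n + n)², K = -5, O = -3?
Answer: -500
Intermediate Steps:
U = 0 (U = -3 + 3 = 0)
F(n) = 4*n² (F(n) = (2*n)² = 4*n²)
(U + K)*F(Q(O)) = (0 - 5)*(4*(-5)²) = -20*25 = -5*100 = -500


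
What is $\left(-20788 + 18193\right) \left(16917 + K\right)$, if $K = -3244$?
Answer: $-35481435$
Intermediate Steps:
$\left(-20788 + 18193\right) \left(16917 + K\right) = \left(-20788 + 18193\right) \left(16917 - 3244\right) = \left(-2595\right) 13673 = -35481435$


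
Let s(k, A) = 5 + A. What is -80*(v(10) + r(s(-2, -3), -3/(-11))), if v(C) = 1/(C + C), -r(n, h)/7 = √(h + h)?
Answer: -4 + 560*√66/11 ≈ 409.59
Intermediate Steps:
r(n, h) = -7*√2*√h (r(n, h) = -7*√(h + h) = -7*√2*√h)
v(C) = 1/(2*C)
-80*(v(10) + r(s(-2, -3), -3/(-11))) = -80*((½)/10 - 7*√2*√(-3/(-11))) = -80*((½)*(⅒) - 7*√2*√(-3*(-1/11))) = -80*(1/20 - 7*√2*√(3/11)) = -80*(1/20 - 7*√2*√33/11) = -80*(1/20 - 7*√66/11) = -4 + 560*√66/11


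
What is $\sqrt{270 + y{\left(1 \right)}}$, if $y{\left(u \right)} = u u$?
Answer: $\sqrt{271} \approx 16.462$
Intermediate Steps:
$y{\left(u \right)} = u^{2}$
$\sqrt{270 + y{\left(1 \right)}} = \sqrt{270 + 1^{2}} = \sqrt{270 + 1} = \sqrt{271}$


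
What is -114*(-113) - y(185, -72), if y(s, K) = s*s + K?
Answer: -21271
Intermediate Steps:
y(s, K) = K + s² (y(s, K) = s² + K = K + s²)
-114*(-113) - y(185, -72) = -114*(-113) - (-72 + 185²) = 12882 - (-72 + 34225) = 12882 - 1*34153 = 12882 - 34153 = -21271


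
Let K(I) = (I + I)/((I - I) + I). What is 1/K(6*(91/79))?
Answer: 1/2 ≈ 0.50000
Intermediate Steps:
K(I) = 2 (K(I) = (2*I)/(0 + I) = (2*I)/I = 2)
1/K(6*(91/79)) = 1/2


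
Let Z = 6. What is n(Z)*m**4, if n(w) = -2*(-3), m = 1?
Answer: 6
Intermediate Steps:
n(w) = 6
n(Z)*m**4 = 6*1**4 = 6*1 = 6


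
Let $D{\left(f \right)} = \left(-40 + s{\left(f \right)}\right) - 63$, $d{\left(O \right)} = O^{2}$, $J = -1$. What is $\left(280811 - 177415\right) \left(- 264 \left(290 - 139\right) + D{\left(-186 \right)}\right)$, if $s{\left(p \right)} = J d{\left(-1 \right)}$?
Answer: $-4132531328$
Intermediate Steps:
$s{\left(p \right)} = -1$ ($s{\left(p \right)} = - \left(-1\right)^{2} = \left(-1\right) 1 = -1$)
$D{\left(f \right)} = -104$ ($D{\left(f \right)} = \left(-40 - 1\right) - 63 = -41 - 63 = -104$)
$\left(280811 - 177415\right) \left(- 264 \left(290 - 139\right) + D{\left(-186 \right)}\right) = \left(280811 - 177415\right) \left(- 264 \left(290 - 139\right) - 104\right) = 103396 \left(\left(-264\right) 151 - 104\right) = 103396 \left(-39864 - 104\right) = 103396 \left(-39968\right) = -4132531328$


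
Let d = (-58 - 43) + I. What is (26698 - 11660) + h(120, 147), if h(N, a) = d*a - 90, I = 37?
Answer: 5540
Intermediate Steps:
d = -64 (d = (-58 - 43) + 37 = -101 + 37 = -64)
h(N, a) = -90 - 64*a (h(N, a) = -64*a - 90 = -90 - 64*a)
(26698 - 11660) + h(120, 147) = (26698 - 11660) + (-90 - 64*147) = 15038 + (-90 - 9408) = 15038 - 9498 = 5540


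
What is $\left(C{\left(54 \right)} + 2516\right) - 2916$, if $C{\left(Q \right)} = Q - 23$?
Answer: $-369$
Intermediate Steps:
$C{\left(Q \right)} = -23 + Q$ ($C{\left(Q \right)} = Q - 23 = -23 + Q$)
$\left(C{\left(54 \right)} + 2516\right) - 2916 = \left(\left(-23 + 54\right) + 2516\right) - 2916 = \left(31 + 2516\right) - 2916 = 2547 - 2916 = -369$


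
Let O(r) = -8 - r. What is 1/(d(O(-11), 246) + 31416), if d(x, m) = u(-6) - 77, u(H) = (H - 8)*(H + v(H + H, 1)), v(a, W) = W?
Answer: 1/31409 ≈ 3.1838e-5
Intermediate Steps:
u(H) = (1 + H)*(-8 + H) (u(H) = (H - 8)*(H + 1) = (-8 + H)*(1 + H) = (1 + H)*(-8 + H))
d(x, m) = -7 (d(x, m) = (-8 + (-6)² - 7*(-6)) - 77 = (-8 + 36 + 42) - 77 = 70 - 77 = -7)
1/(d(O(-11), 246) + 31416) = 1/(-7 + 31416) = 1/31409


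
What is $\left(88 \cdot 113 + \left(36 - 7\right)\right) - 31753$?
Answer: $-21780$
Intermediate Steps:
$\left(88 \cdot 113 + \left(36 - 7\right)\right) - 31753 = \left(9944 + 29\right) - 31753 = 9973 - 31753 = -21780$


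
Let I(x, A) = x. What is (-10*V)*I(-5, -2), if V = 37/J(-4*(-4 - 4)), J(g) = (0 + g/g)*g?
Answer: 925/16 ≈ 57.813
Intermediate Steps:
J(g) = g (J(g) = (0 + 1)*g = 1*g = g)
V = 37/32 (V = 37/((-4*(-4 - 4))) = 37/((-4*(-8))) = 37/32 ≈ 1.1563)
(-10*V)*I(-5, -2) = -10*37/32*(-5) = -185/16*(-5) = 925/16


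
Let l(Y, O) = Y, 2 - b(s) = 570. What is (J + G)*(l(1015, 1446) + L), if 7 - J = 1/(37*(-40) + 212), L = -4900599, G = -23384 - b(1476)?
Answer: 35426210606656/317 ≈ 1.1175e+11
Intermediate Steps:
b(s) = -568 (b(s) = 2 - 1*570 = 2 - 570 = -568)
G = -22816 (G = -23384 - 1*(-568) = -23384 + 568 = -22816)
J = 8877/1268 (J = 7 - 1/(37*(-40) + 212) = 7 - 1/(-1480 + 212) = 7 - 1/(-1268) = 7 - 1*(-1/1268) = 7 + 1/1268 = 8877/1268 ≈ 7.0008)
(J + G)*(l(1015, 1446) + L) = (8877/1268 - 22816)*(1015 - 4900599) = -28921811/1268*(-4899584) = 35426210606656/317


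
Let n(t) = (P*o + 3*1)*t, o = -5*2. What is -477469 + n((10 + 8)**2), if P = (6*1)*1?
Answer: -495937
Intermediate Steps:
o = -10
P = 6 (P = 6*1 = 6)
n(t) = -57*t (n(t) = (6*(-10) + 3*1)*t = (-60 + 3)*t = -57*t)
-477469 + n((10 + 8)**2) = -477469 - 57*(10 + 8)**2 = -477469 - 57*18**2 = -477469 - 57*324 = -477469 - 18468 = -495937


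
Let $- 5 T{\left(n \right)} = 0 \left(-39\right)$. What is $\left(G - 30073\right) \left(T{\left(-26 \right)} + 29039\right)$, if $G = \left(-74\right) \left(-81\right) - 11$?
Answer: $-699549510$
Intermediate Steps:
$T{\left(n \right)} = 0$ ($T{\left(n \right)} = - \frac{0 \left(-39\right)}{5} = \left(- \frac{1}{5}\right) 0 = 0$)
$G = 5983$ ($G = 5994 - 11 = 5983$)
$\left(G - 30073\right) \left(T{\left(-26 \right)} + 29039\right) = \left(5983 - 30073\right) \left(0 + 29039\right) = \left(-24090\right) 29039 = -699549510$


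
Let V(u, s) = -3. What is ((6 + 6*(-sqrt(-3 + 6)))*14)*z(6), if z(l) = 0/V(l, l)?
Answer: 0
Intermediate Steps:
z(l) = 0 (z(l) = 0/(-3) = 0*(-1/3) = 0)
((6 + 6*(-sqrt(-3 + 6)))*14)*z(6) = ((6 + 6*(-sqrt(-3 + 6)))*14)*0 = ((6 + 6*(-sqrt(3)))*14)*0 = ((6 - 6*sqrt(3))*14)*0 = (84 - 84*sqrt(3))*0 = 0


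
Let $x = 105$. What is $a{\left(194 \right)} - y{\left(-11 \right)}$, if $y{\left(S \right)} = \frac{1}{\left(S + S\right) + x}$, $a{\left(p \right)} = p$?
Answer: $\frac{16101}{83} \approx 193.99$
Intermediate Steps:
$y{\left(S \right)} = \frac{1}{105 + 2 S}$ ($y{\left(S \right)} = \frac{1}{\left(S + S\right) + 105} = \frac{1}{2 S + 105} = \frac{1}{105 + 2 S}$)
$a{\left(194 \right)} - y{\left(-11 \right)} = 194 - \frac{1}{105 + 2 \left(-11\right)} = 194 - \frac{1}{105 - 22} = 194 - \frac{1}{83} = \frac{16101}{83}$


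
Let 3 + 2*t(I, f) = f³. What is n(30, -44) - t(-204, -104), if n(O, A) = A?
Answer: 1124779/2 ≈ 5.6239e+5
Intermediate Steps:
t(I, f) = -3/2 + f³/2
n(30, -44) - t(-204, -104) = -44 - (-3/2 + (½)*(-104)³) = -44 - (-3/2 + (½)*(-1124864)) = -44 - (-3/2 - 562432) = -44 - 1*(-1124867/2) = -44 + 1124867/2 = 1124779/2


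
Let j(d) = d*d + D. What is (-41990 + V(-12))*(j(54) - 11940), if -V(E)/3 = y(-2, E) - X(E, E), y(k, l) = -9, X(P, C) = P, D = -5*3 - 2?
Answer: 379712959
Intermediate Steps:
D = -17 (D = -15 - 2 = -17)
j(d) = -17 + d**2 (j(d) = d*d - 17 = d**2 - 17 = -17 + d**2)
V(E) = 27 + 3*E (V(E) = -3*(-9 - E) = 27 + 3*E)
(-41990 + V(-12))*(j(54) - 11940) = (-41990 + (27 + 3*(-12)))*((-17 + 54**2) - 11940) = (-41990 + (27 - 36))*((-17 + 2916) - 11940) = (-41990 - 9)*(2899 - 11940) = -41999*(-9041) = 379712959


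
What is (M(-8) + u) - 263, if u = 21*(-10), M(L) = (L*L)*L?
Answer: -985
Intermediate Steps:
M(L) = L³ (M(L) = L²*L = L³)
u = -210
(M(-8) + u) - 263 = ((-8)³ - 210) - 263 = (-512 - 210) - 263 = -722 - 263 = -985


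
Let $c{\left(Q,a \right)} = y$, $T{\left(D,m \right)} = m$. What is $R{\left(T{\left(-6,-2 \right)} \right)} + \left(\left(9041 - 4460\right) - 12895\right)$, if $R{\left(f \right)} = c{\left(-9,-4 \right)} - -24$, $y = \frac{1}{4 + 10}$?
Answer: $- \frac{116059}{14} \approx -8289.9$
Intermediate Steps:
$y = \frac{1}{14} \approx 0.071429$
$c{\left(Q,a \right)} = \frac{1}{14}$
$R{\left(f \right)} = \frac{337}{14}$ ($R{\left(f \right)} = \frac{1}{14} - -24 = \frac{1}{14} + 24 = \frac{337}{14}$)
$R{\left(T{\left(-6,-2 \right)} \right)} + \left(\left(9041 - 4460\right) - 12895\right) = \frac{337}{14} + \left(\left(9041 - 4460\right) - 12895\right) = \frac{337}{14} + \left(4581 - 12895\right) = \frac{337}{14} - 8314 = - \frac{116059}{14}$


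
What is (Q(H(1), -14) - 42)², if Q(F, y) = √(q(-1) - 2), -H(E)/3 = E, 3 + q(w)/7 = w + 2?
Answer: 1748 - 336*I ≈ 1748.0 - 336.0*I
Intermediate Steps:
q(w) = -7 + 7*w (q(w) = -21 + 7*(w + 2) = -21 + 7*(2 + w) = -21 + (14 + 7*w) = -7 + 7*w)
H(E) = -3*E
Q(F, y) = 4*I (Q(F, y) = √((-7 + 7*(-1)) - 2) = √((-7 - 7) - 2) = √(-14 - 2) = √(-16) = 4*I)
(Q(H(1), -14) - 42)² = (4*I - 42)² = (-42 + 4*I)²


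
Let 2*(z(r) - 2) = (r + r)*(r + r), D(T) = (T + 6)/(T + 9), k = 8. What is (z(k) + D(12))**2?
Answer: 839056/49 ≈ 17124.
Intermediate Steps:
D(T) = (6 + T)/(9 + T)
z(r) = 2 + 2*r**2 (z(r) = 2 + ((r + r)*(r + r))/2 = 2 + ((2*r)*(2*r))/2 = 2 + (4*r**2)/2 = 2 + 2*r**2)
(z(k) + D(12))**2 = ((2 + 2*8**2) + (6 + 12)/(9 + 12))**2 = ((2 + 2*64) + 18/21)**2 = ((2 + 128) + (1/21)*18)**2 = (130 + 6/7)**2 = (916/7)**2 = 839056/49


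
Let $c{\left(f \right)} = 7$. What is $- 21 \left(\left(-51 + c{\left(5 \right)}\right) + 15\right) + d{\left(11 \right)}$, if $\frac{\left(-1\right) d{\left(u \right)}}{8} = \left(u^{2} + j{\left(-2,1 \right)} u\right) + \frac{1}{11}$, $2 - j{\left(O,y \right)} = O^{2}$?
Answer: $- \frac{2021}{11} \approx -183.73$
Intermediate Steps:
$j{\left(O,y \right)} = 2 - O^{2}$
$d{\left(u \right)} = - \frac{8}{11} - 8 u^{2} + 16 u$ ($d{\left(u \right)} = - 8 \left(\left(u^{2} + \left(2 - \left(-2\right)^{2}\right) u\right) + \frac{1}{11}\right) = - 8 \left(\left(u^{2} + \left(2 - 4\right) u\right) + \frac{1}{11}\right) = - 8 \left(\left(u^{2} - 2 u\right) + \frac{1}{11}\right) = - 8 \left(\frac{1}{11} + u^{2} - 2 u\right) = - \frac{8}{11} - 8 u^{2} + 16 u$)
$- 21 \left(\left(-51 + c{\left(5 \right)}\right) + 15\right) + d{\left(11 \right)} = - 21 \left(\left(-51 + 7\right) + 15\right) - \left(- \frac{1928}{11} + 968\right) = - 21 \left(-44 + 15\right) - \frac{8720}{11} = \left(-21\right) \left(-29\right) - \frac{8720}{11} = 609 - \frac{8720}{11} = - \frac{2021}{11}$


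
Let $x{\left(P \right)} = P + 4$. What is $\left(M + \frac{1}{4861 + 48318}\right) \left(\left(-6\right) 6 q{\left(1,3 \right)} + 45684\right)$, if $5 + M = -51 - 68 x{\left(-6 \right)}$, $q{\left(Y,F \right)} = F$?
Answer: $\frac{193894933896}{53179} \approx 3.6461 \cdot 10^{6}$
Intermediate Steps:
$x{\left(P \right)} = 4 + P$
$M = 80$ ($M = -5 - \left(51 + 68 \left(4 - 6\right)\right) = -5 - -85 = -5 + \left(-51 + 136\right) = -5 + 85 = 80$)
$\left(M + \frac{1}{4861 + 48318}\right) \left(\left(-6\right) 6 q{\left(1,3 \right)} + 45684\right) = \left(80 + \frac{1}{4861 + 48318}\right) \left(\left(-6\right) 6 \cdot 3 + 45684\right) = \left(80 + \frac{1}{53179}\right) \left(\left(-36\right) 3 + 45684\right) = \left(80 + \frac{1}{53179}\right) \left(-108 + 45684\right) = \frac{4254321}{53179} \cdot 45576 = \frac{193894933896}{53179}$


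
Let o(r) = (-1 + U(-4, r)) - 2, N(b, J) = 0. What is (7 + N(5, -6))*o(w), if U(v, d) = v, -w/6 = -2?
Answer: -49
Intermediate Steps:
w = 12 (w = -6*(-2) = 12)
o(r) = -7 (o(r) = (-1 - 4) - 2 = -5 - 2 = -7)
(7 + N(5, -6))*o(w) = (7 + 0)*(-7) = 7*(-7) = -49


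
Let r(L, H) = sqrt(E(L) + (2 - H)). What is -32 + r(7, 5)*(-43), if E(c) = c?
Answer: -118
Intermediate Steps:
r(L, H) = sqrt(2 + L - H) (r(L, H) = sqrt(L + (2 - H)) = sqrt(2 + L - H))
-32 + r(7, 5)*(-43) = -32 + sqrt(2 + 7 - 1*5)*(-43) = -32 + sqrt(2 + 7 - 5)*(-43) = -32 + sqrt(4)*(-43) = -32 + 2*(-43) = -32 - 86 = -118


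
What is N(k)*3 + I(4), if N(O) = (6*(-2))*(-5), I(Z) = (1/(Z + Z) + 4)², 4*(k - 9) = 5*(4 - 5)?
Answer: 12609/64 ≈ 197.02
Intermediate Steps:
k = 31/4 (k = 9 + (5*(4 - 5))/4 = 9 + (5*(-1))/4 = 9 + (¼)*(-5) = 9 - 5/4 = 31/4 ≈ 7.7500)
I(Z) = (4 + 1/(2*Z))² (I(Z) = (1/(2*Z) + 4)² = (4 + 1/(2*Z))²)
N(O) = 60 (N(O) = -12*(-5) = 60)
N(k)*3 + I(4) = 60*3 + (¼)*(1 + 8*4)²/4² = 180 + (¼)*(1/16)*(1 + 32)² = 180 + (¼)*(1/16)*33² = 180 + (¼)*(1/16)*1089 = 180 + 1089/64 = 12609/64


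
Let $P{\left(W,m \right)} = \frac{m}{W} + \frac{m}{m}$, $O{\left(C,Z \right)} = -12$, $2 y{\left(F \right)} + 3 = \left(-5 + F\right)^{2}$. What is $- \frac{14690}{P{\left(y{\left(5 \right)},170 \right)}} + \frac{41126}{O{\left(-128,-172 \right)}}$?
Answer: $- \frac{6665311}{2022} \approx -3296.4$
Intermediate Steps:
$y{\left(F \right)} = - \frac{3}{2} + \frac{\left(-5 + F\right)^{2}}{2}$
$P{\left(W,m \right)} = 1 + \frac{m}{W}$ ($P{\left(W,m \right)} = \frac{m}{W} + 1 = 1 + \frac{m}{W}$)
$- \frac{14690}{P{\left(y{\left(5 \right)},170 \right)}} + \frac{41126}{O{\left(-128,-172 \right)}} = - \frac{14690}{\frac{1}{- \frac{3}{2} + \frac{\left(-5 + 5\right)^{2}}{2}} \left(\left(- \frac{3}{2} + \frac{\left(-5 + 5\right)^{2}}{2}\right) + 170\right)} + \frac{41126}{-12} = - \frac{14690}{\frac{1}{- \frac{3}{2} + \frac{0^{2}}{2}} \left(\left(- \frac{3}{2} + \frac{0^{2}}{2}\right) + 170\right)} + 41126 \left(- \frac{1}{12}\right) = - \frac{14690}{\frac{1}{- \frac{3}{2} + \frac{1}{2} \cdot 0} \left(\left(- \frac{3}{2} + \frac{1}{2} \cdot 0\right) + 170\right)} - \frac{20563}{6} = - \frac{14690}{\frac{1}{- \frac{3}{2} + 0} \left(\left(- \frac{3}{2} + 0\right) + 170\right)} - \frac{20563}{6} = - \frac{14690}{\frac{1}{- \frac{3}{2}} \left(- \frac{3}{2} + 170\right)} - \frac{20563}{6} = - \frac{14690}{\left(- \frac{2}{3}\right) \frac{337}{2}} - \frac{20563}{6} = - \frac{14690}{- \frac{337}{3}} - \frac{20563}{6} = \left(-14690\right) \left(- \frac{3}{337}\right) - \frac{20563}{6} = \frac{44070}{337} - \frac{20563}{6} = - \frac{6665311}{2022}$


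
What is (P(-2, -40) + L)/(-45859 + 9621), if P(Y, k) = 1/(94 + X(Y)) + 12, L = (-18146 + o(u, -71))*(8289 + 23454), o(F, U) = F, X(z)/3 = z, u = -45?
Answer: 50814447287/3188944 ≈ 15935.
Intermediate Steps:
X(z) = 3*z
L = -577436913 (L = (-18146 - 45)*(8289 + 23454) = -18191*31743 = -577436913)
P(Y, k) = 12 + 1/(94 + 3*Y) (P(Y, k) = 1/(94 + 3*Y) + 12 = 12 + 1/(94 + 3*Y))
(P(-2, -40) + L)/(-45859 + 9621) = ((1129 + 36*(-2))/(94 + 3*(-2)) - 577436913)/(-45859 + 9621) = ((1129 - 72)/(94 - 6) - 577436913)/(-36238) = (1057/88 - 577436913)*(-1/36238) = -50814447287/88*(-1/36238) = 50814447287/3188944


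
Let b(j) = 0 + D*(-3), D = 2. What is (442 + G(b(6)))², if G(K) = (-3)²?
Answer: 203401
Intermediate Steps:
b(j) = -6 (b(j) = 0 + 2*(-3) = 0 - 6 = -6)
G(K) = 9
(442 + G(b(6)))² = (442 + 9)² = 451² = 203401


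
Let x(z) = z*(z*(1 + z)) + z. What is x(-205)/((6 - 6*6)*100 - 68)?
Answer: 659485/236 ≈ 2794.4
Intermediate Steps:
x(z) = z + z²*(1 + z) (x(z) = z²*(1 + z) + z = z + z²*(1 + z))
x(-205)/((6 - 6*6)*100 - 68) = (-205*(1 - 205 + (-205)²))/((6 - 6*6)*100 - 68) = (-205*(1 - 205 + 42025))/((6 - 36)*100 - 68) = (-205*41821)/(-30*100 - 68) = -8573305/(-3000 - 68) = -8573305/(-3068) = -8573305*(-1/3068) = 659485/236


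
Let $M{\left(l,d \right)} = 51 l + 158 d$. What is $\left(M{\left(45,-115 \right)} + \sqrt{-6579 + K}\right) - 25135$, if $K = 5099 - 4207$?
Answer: $-41010 + 11 i \sqrt{47} \approx -41010.0 + 75.412 i$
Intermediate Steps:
$K = 892$
$\left(M{\left(45,-115 \right)} + \sqrt{-6579 + K}\right) - 25135 = \left(\left(51 \cdot 45 + 158 \left(-115\right)\right) + \sqrt{-6579 + 892}\right) - 25135 = \left(\left(2295 - 18170\right) + \sqrt{-5687}\right) - 25135 = \left(-15875 + 11 i \sqrt{47}\right) - 25135 = -41010 + 11 i \sqrt{47}$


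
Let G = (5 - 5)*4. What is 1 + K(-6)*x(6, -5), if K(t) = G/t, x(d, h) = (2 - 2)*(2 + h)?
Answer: 1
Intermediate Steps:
x(d, h) = 0 (x(d, h) = 0*(2 + h) = 0)
G = 0 (G = 0*4 = 0)
K(t) = 0 (K(t) = 0/t = 0)
1 + K(-6)*x(6, -5) = 1 + 0*0 = 1 + 0 = 1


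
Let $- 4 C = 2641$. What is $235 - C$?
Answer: $\frac{3581}{4} \approx 895.25$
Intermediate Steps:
$C = - \frac{2641}{4}$ ($C = \left(- \frac{1}{4}\right) 2641 = - \frac{2641}{4} \approx -660.25$)
$235 - C = 235 - - \frac{2641}{4} = 235 + \frac{2641}{4} = \frac{3581}{4}$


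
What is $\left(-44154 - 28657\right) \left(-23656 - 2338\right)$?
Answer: $1892649134$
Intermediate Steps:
$\left(-44154 - 28657\right) \left(-23656 - 2338\right) = - 72811 \left(-23656 - 2338\right) = \left(-72811\right) \left(-25994\right) = 1892649134$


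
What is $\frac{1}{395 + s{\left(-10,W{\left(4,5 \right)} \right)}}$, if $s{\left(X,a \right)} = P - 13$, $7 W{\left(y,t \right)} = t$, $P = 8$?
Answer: $\frac{1}{390} \approx 0.0025641$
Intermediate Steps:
$W{\left(y,t \right)} = \frac{t}{7}$
$s{\left(X,a \right)} = -5$ ($s{\left(X,a \right)} = 8 - 13 = -5$)
$\frac{1}{395 + s{\left(-10,W{\left(4,5 \right)} \right)}} = \frac{1}{395 - 5} = \frac{1}{390}$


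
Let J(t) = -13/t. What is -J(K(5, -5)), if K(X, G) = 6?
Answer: 13/6 ≈ 2.1667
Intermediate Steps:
-J(K(5, -5)) = -(-13)/6 = -1*(-13/6) = 13/6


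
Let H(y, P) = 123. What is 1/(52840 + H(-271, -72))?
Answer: 1/52963 ≈ 1.8881e-5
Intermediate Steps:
1/(52840 + H(-271, -72)) = 1/(52840 + 123) = 1/52963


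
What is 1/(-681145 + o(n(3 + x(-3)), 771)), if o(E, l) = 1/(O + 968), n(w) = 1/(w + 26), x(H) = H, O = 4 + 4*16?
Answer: -1036/705666219 ≈ -1.4681e-6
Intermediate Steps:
O = 68 (O = 4 + 64 = 68)
n(w) = 1/(26 + w)
o(E, l) = 1/1036 (o(E, l) = 1/(68 + 968) = 1/1036)
1/(-681145 + o(n(3 + x(-3)), 771)) = 1/(-681145 + 1/1036) = 1/(-705666219/1036) = -1036/705666219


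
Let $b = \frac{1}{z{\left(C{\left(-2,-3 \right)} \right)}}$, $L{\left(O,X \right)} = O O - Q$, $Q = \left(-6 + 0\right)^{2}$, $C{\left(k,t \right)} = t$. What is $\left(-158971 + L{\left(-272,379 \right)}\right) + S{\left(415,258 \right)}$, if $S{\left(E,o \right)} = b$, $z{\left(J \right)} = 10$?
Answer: $- \frac{850229}{10} \approx -85023.0$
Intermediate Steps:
$Q = 36$ ($Q = \left(-6\right)^{2} = 36$)
$L{\left(O,X \right)} = -36 + O^{2}$ ($L{\left(O,X \right)} = O O - 36 = O^{2} - 36 = -36 + O^{2}$)
$b = \frac{1}{10} \approx 0.1$
$S{\left(E,o \right)} = \frac{1}{10}$
$\left(-158971 + L{\left(-272,379 \right)}\right) + S{\left(415,258 \right)} = \left(-158971 - \left(36 - \left(-272\right)^{2}\right)\right) + \frac{1}{10} = \left(-158971 + \left(-36 + 73984\right)\right) + \frac{1}{10} = \left(-158971 + 73948\right) + \frac{1}{10} = -85023 + \frac{1}{10} = - \frac{850229}{10}$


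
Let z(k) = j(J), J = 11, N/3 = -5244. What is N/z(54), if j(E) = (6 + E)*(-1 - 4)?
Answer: 15732/85 ≈ 185.08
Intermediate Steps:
N = -15732 (N = 3*(-5244) = -15732)
j(E) = -30 - 5*E (j(E) = (6 + E)*(-5) = -30 - 5*E)
z(k) = -85 (z(k) = -30 - 5*11 = -30 - 55 = -85)
N/z(54) = -15732/(-85) = -15732*(-1/85) = 15732/85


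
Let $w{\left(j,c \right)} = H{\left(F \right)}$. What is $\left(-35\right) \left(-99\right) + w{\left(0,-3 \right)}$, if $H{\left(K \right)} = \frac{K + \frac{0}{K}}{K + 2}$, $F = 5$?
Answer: $\frac{24260}{7} \approx 3465.7$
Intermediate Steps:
$H{\left(K \right)} = \frac{K}{2 + K}$ ($H{\left(K \right)} = \frac{K + 0}{2 + K} = \frac{K}{2 + K}$)
$w{\left(j,c \right)} = \frac{5}{7}$ ($w{\left(j,c \right)} = \frac{5}{2 + 5} = \frac{5}{7}$)
$\left(-35\right) \left(-99\right) + w{\left(0,-3 \right)} = \left(-35\right) \left(-99\right) + \frac{5}{7} = 3465 + \frac{5}{7} = \frac{24260}{7}$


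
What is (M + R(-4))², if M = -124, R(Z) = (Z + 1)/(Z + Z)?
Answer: 978121/64 ≈ 15283.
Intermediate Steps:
R(Z) = (1 + Z)/(2*Z) (R(Z) = (1 + Z)/((2*Z)) = (1 + Z)*(1/(2*Z)) = (1 + Z)/(2*Z))
(M + R(-4))² = (-124 + (½)*(1 - 4)/(-4))² = (-124 + (½)*(-¼)*(-3))² = (-124 + 3/8)² = (-989/8)² = 978121/64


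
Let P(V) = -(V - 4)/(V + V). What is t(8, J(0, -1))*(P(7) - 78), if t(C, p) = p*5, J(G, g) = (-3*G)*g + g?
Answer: 5475/14 ≈ 391.07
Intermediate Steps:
J(G, g) = g - 3*G*g (J(G, g) = -3*G*g + g = g - 3*G*g)
t(C, p) = 5*p
P(V) = -(-4 + V)/(2*V)
t(8, J(0, -1))*(P(7) - 78) = (5*(-(1 - 3*0)))*((½)*(4 - 1*7)/7 - 78) = (5*(-(1 + 0)))*((½)*(⅐)*(4 - 7) - 78) = (5*(-1*1))*((½)*(⅐)*(-3) - 78) = (5*(-1))*(-3/14 - 78) = -5*(-1095/14) = 5475/14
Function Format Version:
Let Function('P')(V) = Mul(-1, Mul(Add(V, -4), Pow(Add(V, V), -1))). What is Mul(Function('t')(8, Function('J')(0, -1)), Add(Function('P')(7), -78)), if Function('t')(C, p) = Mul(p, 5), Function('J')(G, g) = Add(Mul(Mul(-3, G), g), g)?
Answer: Rational(5475, 14) ≈ 391.07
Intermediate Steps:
Function('J')(G, g) = Add(g, Mul(-3, G, g)) (Function('J')(G, g) = Add(Mul(-3, G, g), g) = Add(g, Mul(-3, G, g)))
Function('t')(C, p) = Mul(5, p)
Function('P')(V) = Mul(Rational(-1, 2), Pow(V, -1), Add(-4, V)) (Function('P')(V) = Mul(-1, Mul(Add(-4, V), Pow(Mul(2, V), -1))) = Mul(-1, Mul(Add(-4, V), Mul(Rational(1, 2), Pow(V, -1)))) = Mul(-1, Mul(Rational(1, 2), Pow(V, -1), Add(-4, V))) = Mul(Rational(-1, 2), Pow(V, -1), Add(-4, V)))
Mul(Function('t')(8, Function('J')(0, -1)), Add(Function('P')(7), -78)) = Mul(Mul(5, Mul(-1, Add(1, Mul(-3, 0)))), Add(Mul(Rational(1, 2), Pow(7, -1), Add(4, Mul(-1, 7))), -78)) = Mul(Mul(5, Mul(-1, Add(1, 0))), Add(Mul(Rational(1, 2), Rational(1, 7), Add(4, -7)), -78)) = Mul(Mul(5, Mul(-1, 1)), Add(Mul(Rational(1, 2), Rational(1, 7), -3), -78)) = Mul(Mul(5, -1), Add(Rational(-3, 14), -78)) = Mul(-5, Rational(-1095, 14)) = Rational(5475, 14)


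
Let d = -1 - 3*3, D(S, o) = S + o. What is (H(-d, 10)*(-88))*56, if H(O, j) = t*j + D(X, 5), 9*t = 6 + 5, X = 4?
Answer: -941248/9 ≈ -1.0458e+5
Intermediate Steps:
d = -10 (d = -1 - 9 = -10)
t = 11/9 (t = (6 + 5)/9 = (⅑)*11 = 11/9 ≈ 1.2222)
H(O, j) = 9 + 11*j/9 (H(O, j) = 11*j/9 + (4 + 5) = 11*j/9 + 9 = 9 + 11*j/9)
(H(-d, 10)*(-88))*56 = ((9 + (11/9)*10)*(-88))*56 = ((9 + 110/9)*(-88))*56 = ((191/9)*(-88))*56 = -16808/9*56 = -941248/9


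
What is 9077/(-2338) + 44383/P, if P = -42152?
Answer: -243190579/49275688 ≈ -4.9353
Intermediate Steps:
9077/(-2338) + 44383/P = 9077/(-2338) + 44383/(-42152) = 9077*(-1/2338) + 44383*(-1/42152) = -9077/2338 - 44383/42152 = -243190579/49275688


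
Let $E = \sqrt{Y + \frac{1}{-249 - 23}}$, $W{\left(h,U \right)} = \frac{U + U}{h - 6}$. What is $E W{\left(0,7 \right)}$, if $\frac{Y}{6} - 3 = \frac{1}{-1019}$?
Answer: $- \frac{7 \sqrt{86378939479}}{207876} \approx -9.8969$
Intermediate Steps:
$Y = \frac{18336}{1019}$ ($Y = 18 + \frac{6}{-1019} = 18 + 6 \left(- \frac{1}{1019}\right) = 18 - \frac{6}{1019} = \frac{18336}{1019} \approx 17.994$)
$W{\left(h,U \right)} = \frac{2 U}{-6 + h}$
$E = \frac{\sqrt{86378939479}}{69292}$ ($E = \sqrt{\frac{18336}{1019} + \frac{1}{-249 - 23}} = \sqrt{\frac{18336}{1019} + \frac{1}{-272}} = \sqrt{\frac{18336}{1019} - \frac{1}{272}} = \sqrt{\frac{4986373}{277168}} = \frac{\sqrt{86378939479}}{69292} \approx 4.2415$)
$E W{\left(0,7 \right)} = \frac{\sqrt{86378939479}}{69292} \cdot 2 \cdot 7 \frac{1}{-6 + 0} = \frac{\sqrt{86378939479}}{69292} \cdot 2 \cdot 7 \frac{1}{-6} = \frac{\sqrt{86378939479}}{69292} \cdot 2 \cdot 7 \left(- \frac{1}{6}\right) = \frac{\sqrt{86378939479}}{69292} \left(- \frac{7}{3}\right) = - \frac{7 \sqrt{86378939479}}{207876}$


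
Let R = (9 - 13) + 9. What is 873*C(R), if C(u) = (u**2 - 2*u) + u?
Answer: 17460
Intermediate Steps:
R = 5 (R = -4 + 9 = 5)
C(u) = u**2 - u
873*C(R) = 873*(5*(-1 + 5)) = 873*(5*4) = 873*20 = 17460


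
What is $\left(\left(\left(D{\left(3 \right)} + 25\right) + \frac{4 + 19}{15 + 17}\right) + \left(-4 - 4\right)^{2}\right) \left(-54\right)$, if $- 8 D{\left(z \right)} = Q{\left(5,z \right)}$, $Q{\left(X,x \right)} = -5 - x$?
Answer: $- \frac{78381}{16} \approx -4898.8$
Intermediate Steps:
$D{\left(z \right)} = \frac{5}{8} + \frac{z}{8}$ ($D{\left(z \right)} = - \frac{-5 - z}{8} = \frac{5}{8} + \frac{z}{8}$)
$\left(\left(\left(D{\left(3 \right)} + 25\right) + \frac{4 + 19}{15 + 17}\right) + \left(-4 - 4\right)^{2}\right) \left(-54\right) = \left(\left(\left(\left(\frac{5}{8} + \frac{1}{8} \cdot 3\right) + 25\right) + \frac{4 + 19}{15 + 17}\right) + \left(-4 - 4\right)^{2}\right) \left(-54\right) = \left(\left(\left(\left(\frac{5}{8} + \frac{3}{8}\right) + 25\right) + \frac{23}{32}\right) + \left(-8\right)^{2}\right) \left(-54\right) = \left(\left(\left(1 + 25\right) + 23 \cdot \frac{1}{32}\right) + 64\right) \left(-54\right) = \left(\left(26 + \frac{23}{32}\right) + 64\right) \left(-54\right) = \left(\frac{855}{32} + 64\right) \left(-54\right) = \frac{2903}{32} \left(-54\right) = - \frac{78381}{16}$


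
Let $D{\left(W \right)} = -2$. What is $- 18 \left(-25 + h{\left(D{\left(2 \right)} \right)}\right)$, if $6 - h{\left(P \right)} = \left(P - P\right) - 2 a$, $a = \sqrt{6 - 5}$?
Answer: $306$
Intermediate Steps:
$a = 1$ ($a = \sqrt{1} = 1$)
$h{\left(P \right)} = 8$ ($h{\left(P \right)} = 6 - \left(\left(P - P\right) - 2\right) = 6 - \left(0 - 2\right) = 6 - -2 = 6 + 2 = 8$)
$- 18 \left(-25 + h{\left(D{\left(2 \right)} \right)}\right) = - 18 \left(-25 + 8\right) = \left(-18\right) \left(-17\right) = 306$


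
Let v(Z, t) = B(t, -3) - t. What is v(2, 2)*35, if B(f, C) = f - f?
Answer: -70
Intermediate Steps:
B(f, C) = 0
v(Z, t) = -t (v(Z, t) = 0 - t = -t)
v(2, 2)*35 = -1*2*35 = -2*35 = -70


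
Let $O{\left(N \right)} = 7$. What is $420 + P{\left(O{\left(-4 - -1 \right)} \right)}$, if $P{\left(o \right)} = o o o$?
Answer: $763$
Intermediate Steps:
$P{\left(o \right)} = o^{3}$ ($P{\left(o \right)} = o^{2} o = o^{3}$)
$420 + P{\left(O{\left(-4 - -1 \right)} \right)} = 420 + 7^{3} = 420 + 343 = 763$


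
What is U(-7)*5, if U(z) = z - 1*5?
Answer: -60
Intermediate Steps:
U(z) = -5 + z (U(z) = z - 5 = -5 + z)
U(-7)*5 = (-5 - 7)*5 = -12*5 = -60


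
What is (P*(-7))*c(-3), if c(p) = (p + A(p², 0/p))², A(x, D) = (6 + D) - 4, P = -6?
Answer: 42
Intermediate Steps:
A(x, D) = 2 + D
c(p) = (2 + p)² (c(p) = (p + (2 + 0/p))² = (p + (2 + 0))² = (p + 2)² = (2 + p)²)
(P*(-7))*c(-3) = (-6*(-7))*(2 - 3)² = 42*(-1)² = 42*1 = 42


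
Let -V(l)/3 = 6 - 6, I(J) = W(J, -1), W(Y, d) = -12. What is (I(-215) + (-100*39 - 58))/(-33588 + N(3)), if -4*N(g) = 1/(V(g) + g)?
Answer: 47640/403057 ≈ 0.11820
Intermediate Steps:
I(J) = -12
V(l) = 0 (V(l) = -3*(6 - 6) = -3*0 = 0)
N(g) = -1/(4*g) (N(g) = -1/(4*(0 + g)) = -1/(4*g))
(I(-215) + (-100*39 - 58))/(-33588 + N(3)) = (-12 + (-100*39 - 58))/(-33588 - 1/4/3) = (-12 + (-3900 - 58))/(-33588 - 1/4*1/3) = (-12 - 3958)/(-33588 - 1/12) = -3970/(-403057/12) = -3970*(-12/403057) = 47640/403057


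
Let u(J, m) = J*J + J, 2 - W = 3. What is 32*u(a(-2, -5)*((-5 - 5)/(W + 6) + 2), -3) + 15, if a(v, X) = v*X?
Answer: 15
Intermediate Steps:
W = -1 (W = 2 - 1*3 = 2 - 3 = -1)
a(v, X) = X*v
u(J, m) = J + J² (u(J, m) = J² + J = J + J²)
32*u(a(-2, -5)*((-5 - 5)/(W + 6) + 2), -3) + 15 = 32*(((-5*(-2))*((-5 - 5)/(-1 + 6) + 2))*(1 + (-5*(-2))*((-5 - 5)/(-1 + 6) + 2))) + 15 = 32*((10*(-10/5 + 2))*(1 + 10*(-10/5 + 2))) + 15 = 32*((10*(-10*⅕ + 2))*(1 + 10*(-10*⅕ + 2))) + 15 = 32*((10*(-2 + 2))*(1 + 10*(-2 + 2))) + 15 = 32*((10*0)*(1 + 10*0)) + 15 = 32*(0*(1 + 0)) + 15 = 32*(0*1) + 15 = 32*0 + 15 = 0 + 15 = 15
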